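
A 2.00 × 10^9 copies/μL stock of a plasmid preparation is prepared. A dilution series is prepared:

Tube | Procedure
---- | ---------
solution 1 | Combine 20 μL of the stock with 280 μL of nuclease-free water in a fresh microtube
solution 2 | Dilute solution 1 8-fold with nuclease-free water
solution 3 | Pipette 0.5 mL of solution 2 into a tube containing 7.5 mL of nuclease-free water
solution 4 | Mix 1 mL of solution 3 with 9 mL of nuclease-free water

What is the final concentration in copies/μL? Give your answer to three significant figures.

Step 1: 20 μL + 280 μL = 300 μL total → factor 300/20 = 15
Step 2: 8-fold → factor 8
Step 3: 0.5 mL + 7.5 mL = 8 mL total → factor 8/0.5 = 16
Step 4: 1 mL + 9 mL = 10 mL total → factor 10/1 = 10
Overall dilution factor = 15 × 8 × 16 × 10 = 19200
Final = 2.00 × 10^9 copies/μL / 19200 = 1.04 × 10^5 copies/μL

1.04 × 10^5 copies/μL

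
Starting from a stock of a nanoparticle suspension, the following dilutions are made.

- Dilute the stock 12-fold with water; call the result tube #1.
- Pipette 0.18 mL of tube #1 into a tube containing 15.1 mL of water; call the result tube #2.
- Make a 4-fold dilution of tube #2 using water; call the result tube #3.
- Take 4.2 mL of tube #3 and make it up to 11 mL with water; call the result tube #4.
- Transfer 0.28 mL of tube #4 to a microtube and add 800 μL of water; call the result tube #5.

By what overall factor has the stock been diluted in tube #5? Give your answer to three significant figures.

4.12 × 10^4

Step 1: 12-fold → factor 12
Step 2: 0.18 mL + 15.1 mL = 15.28 mL total → factor 15.28/0.18 = 84.889
Step 3: 4-fold → factor 4
Step 4: 4.2 mL brought to 11 mL → factor 11/4.2 = 2.619
Step 5: 0.28 mL + 800 μL = 1.08 mL total → factor 1.08/0.28 = 3.8571
Overall dilution factor = 12 × 84.889 × 4 × 2.619 × 3.8571 = 41162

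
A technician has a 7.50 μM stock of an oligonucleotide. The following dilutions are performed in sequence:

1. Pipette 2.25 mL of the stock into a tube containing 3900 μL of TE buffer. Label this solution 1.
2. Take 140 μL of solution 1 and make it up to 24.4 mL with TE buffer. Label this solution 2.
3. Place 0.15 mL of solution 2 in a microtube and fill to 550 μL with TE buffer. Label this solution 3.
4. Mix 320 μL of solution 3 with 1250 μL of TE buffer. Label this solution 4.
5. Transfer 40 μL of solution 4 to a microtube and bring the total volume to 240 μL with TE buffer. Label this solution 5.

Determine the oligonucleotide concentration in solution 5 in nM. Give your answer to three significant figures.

Step 1: 2.25 mL + 3900 μL = 6.15 mL total → factor 6.15/2.25 = 2.7333
Step 2: 140 μL brought to 24.4 mL → factor 24400/140 = 174.29
Step 3: 0.15 mL brought to 550 μL → factor 0.55/0.15 = 3.6667
Step 4: 320 μL + 1250 μL = 1570 μL total → factor 1570/320 = 4.9062
Step 5: 40 μL brought to 240 μL → factor 240/40 = 6
Overall dilution factor = 2.7333 × 174.29 × 3.6667 × 4.9062 × 6 = 51419
Final = 7.50 μM / 51419 = 0.0001459 μM = 0.146 nM

0.146 nM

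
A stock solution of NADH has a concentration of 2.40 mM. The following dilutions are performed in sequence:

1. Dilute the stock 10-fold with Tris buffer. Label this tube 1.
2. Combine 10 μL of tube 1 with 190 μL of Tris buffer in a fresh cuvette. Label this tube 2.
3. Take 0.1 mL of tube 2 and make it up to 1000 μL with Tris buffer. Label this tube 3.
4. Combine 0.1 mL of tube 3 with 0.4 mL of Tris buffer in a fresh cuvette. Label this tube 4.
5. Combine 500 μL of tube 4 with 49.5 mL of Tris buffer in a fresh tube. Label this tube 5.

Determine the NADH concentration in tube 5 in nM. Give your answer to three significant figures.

Step 1: 10-fold → factor 10
Step 2: 10 μL + 190 μL = 200 μL total → factor 200/10 = 20
Step 3: 0.1 mL brought to 1000 μL → factor 1/0.1 = 10
Step 4: 0.1 mL + 0.4 mL = 0.5 mL total → factor 0.5/0.1 = 5
Step 5: 500 μL + 49.5 mL = 50000 μL total → factor 50000/500 = 100
Overall dilution factor = 10 × 20 × 10 × 5 × 100 = 1 × 10^6
Final = 2.40 mM / 1 × 10^6 = 2.400 × 10^-6 mM = 2.40 nM

2.40 nM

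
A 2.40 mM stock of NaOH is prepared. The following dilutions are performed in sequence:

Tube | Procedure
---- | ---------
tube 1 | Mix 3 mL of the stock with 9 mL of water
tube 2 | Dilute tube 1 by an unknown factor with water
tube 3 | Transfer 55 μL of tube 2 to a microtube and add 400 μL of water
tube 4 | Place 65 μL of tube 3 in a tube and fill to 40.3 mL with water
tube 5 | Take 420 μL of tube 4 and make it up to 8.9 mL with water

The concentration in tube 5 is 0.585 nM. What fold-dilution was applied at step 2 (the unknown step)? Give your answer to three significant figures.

9.44-fold

Step 1: 3 mL + 9 mL = 12 mL total → factor 12/3 = 4
Step 2: unknown factor x
Step 3: 55 μL + 400 μL = 455 μL total → factor 455/55 = 8.2727
Step 4: 65 μL brought to 40.3 mL → factor 40300/65 = 620
Step 5: 420 μL brought to 8.9 mL → factor 8900/420 = 21.19
Product of known-step factors = 4.3475 × 10^5
Overall factor = 2.40 mM / (0.585 nM) = 4.1026 × 10^6
x = 4.1026 × 10^6 / 4.3475 × 10^5 = 9.44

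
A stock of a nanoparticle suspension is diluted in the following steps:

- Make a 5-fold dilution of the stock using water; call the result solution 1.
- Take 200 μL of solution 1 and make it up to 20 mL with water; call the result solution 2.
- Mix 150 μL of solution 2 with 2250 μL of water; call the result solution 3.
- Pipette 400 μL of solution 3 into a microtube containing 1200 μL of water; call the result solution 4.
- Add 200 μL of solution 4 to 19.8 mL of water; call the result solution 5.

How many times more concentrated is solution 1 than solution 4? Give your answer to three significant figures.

Step 1: 5-fold → factor 5
Step 2: 200 μL brought to 20 mL → factor 20000/200 = 100
Step 3: 150 μL + 2250 μL = 2400 μL total → factor 2400/150 = 16
Step 4: 400 μL + 1200 μL = 1600 μL total → factor 1600/400 = 4
Dilution factor to solution 1 = 5; to solution 4 = 32000
[solution 1]/[solution 4] = (factor to solution 4)/(factor to solution 1) = 32000/5 = 6.40 × 10^3

6.40 × 10^3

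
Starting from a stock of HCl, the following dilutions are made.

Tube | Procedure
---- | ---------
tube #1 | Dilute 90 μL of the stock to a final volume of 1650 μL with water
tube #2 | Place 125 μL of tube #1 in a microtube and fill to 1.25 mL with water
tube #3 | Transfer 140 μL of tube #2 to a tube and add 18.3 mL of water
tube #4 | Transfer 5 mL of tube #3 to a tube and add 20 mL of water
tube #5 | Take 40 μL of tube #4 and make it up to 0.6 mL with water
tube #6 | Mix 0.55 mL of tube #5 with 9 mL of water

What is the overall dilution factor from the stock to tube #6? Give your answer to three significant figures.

3.14 × 10^7

Step 1: 90 μL brought to 1650 μL → factor 1650/90 = 18.333
Step 2: 125 μL brought to 1.25 mL → factor 1250/125 = 10
Step 3: 140 μL + 18.3 mL = 18440 μL total → factor 18440/140 = 131.71
Step 4: 5 mL + 20 mL = 25 mL total → factor 25/5 = 5
Step 5: 40 μL brought to 0.6 mL → factor 600/40 = 15
Step 6: 0.55 mL + 9 mL = 9.55 mL total → factor 9.55/0.55 = 17.364
Overall dilution factor = 18.333 × 10 × 131.71 × 5 × 15 × 17.364 = 3.1447 × 10^7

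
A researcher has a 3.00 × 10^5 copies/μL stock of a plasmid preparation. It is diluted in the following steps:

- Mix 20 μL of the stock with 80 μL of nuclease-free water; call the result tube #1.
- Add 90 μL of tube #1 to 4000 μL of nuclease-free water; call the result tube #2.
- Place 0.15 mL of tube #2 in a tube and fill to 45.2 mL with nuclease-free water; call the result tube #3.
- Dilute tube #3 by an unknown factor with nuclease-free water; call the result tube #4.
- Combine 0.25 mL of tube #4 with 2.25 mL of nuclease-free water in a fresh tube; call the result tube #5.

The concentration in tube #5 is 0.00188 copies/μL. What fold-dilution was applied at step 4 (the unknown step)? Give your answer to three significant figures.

233-fold

Step 1: 20 μL + 80 μL = 100 μL total → factor 100/20 = 5
Step 2: 90 μL + 4000 μL = 4090 μL total → factor 4090/90 = 45.444
Step 3: 0.15 mL brought to 45.2 mL → factor 45.2/0.15 = 301.33
Step 4: unknown factor x
Step 5: 0.25 mL + 2.25 mL = 2.5 mL total → factor 2.5/0.25 = 10
Product of known-step factors = 6.847 × 10^5
Overall factor = 3.00 × 10^5 copies/μL / (0.00188 copies/μL) = 1.5957 × 10^8
x = 1.5957 × 10^8 / 6.847 × 10^5 = 233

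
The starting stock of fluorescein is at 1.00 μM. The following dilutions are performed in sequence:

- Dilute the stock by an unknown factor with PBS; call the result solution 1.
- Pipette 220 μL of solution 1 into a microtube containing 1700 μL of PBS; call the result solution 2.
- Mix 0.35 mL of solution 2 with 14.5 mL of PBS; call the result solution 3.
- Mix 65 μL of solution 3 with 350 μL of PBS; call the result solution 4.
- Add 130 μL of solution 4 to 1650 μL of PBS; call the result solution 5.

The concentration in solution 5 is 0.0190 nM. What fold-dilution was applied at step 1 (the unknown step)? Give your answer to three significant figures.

1.63-fold

Step 1: unknown factor x
Step 2: 220 μL + 1700 μL = 1920 μL total → factor 1920/220 = 8.7273
Step 3: 0.35 mL + 14.5 mL = 14.85 mL total → factor 14.85/0.35 = 42.429
Step 4: 65 μL + 350 μL = 415 μL total → factor 415/65 = 6.3846
Step 5: 130 μL + 1650 μL = 1780 μL total → factor 1780/130 = 13.692
Product of known-step factors = 32370
Overall factor = 1.00 μM / (0.0190 nM) = 52632
x = 52632 / 32370 = 1.63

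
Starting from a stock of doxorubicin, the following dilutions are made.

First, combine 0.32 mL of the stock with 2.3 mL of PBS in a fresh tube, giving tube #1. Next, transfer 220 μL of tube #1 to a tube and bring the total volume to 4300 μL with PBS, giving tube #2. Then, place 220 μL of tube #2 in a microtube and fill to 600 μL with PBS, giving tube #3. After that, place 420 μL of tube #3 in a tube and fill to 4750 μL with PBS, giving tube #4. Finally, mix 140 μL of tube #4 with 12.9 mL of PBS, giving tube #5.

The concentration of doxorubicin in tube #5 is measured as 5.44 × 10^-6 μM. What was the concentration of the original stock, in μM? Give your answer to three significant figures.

2.50 μM

Step 1: 0.32 mL + 2.3 mL = 2.62 mL total → factor 2.62/0.32 = 8.1875
Step 2: 220 μL brought to 4300 μL → factor 4300/220 = 19.545
Step 3: 220 μL brought to 600 μL → factor 600/220 = 2.7273
Step 4: 420 μL brought to 4750 μL → factor 4750/420 = 11.31
Step 5: 140 μL + 12.9 mL = 13040 μL total → factor 13040/140 = 93.143
Overall dilution factor = 8.1875 × 19.545 × 2.7273 × 11.31 × 93.143 = 4.5975 × 10^5
Stock = 5.44 × 10^-6 μM × 4.5975 × 10^5 = 2.50 μM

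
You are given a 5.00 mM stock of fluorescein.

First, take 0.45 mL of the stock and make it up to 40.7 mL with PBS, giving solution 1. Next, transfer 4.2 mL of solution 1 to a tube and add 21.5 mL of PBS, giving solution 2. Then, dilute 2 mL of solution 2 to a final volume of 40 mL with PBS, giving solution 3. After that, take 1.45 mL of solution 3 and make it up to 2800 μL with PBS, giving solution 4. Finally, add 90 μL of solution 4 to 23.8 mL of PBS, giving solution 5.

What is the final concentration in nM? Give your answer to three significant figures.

Step 1: 0.45 mL brought to 40.7 mL → factor 40.7/0.45 = 90.444
Step 2: 4.2 mL + 21.5 mL = 25.7 mL total → factor 25.7/4.2 = 6.119
Step 3: 2 mL brought to 40 mL → factor 40/2 = 20
Step 4: 1.45 mL brought to 2800 μL → factor 2.8/1.45 = 1.931
Step 5: 90 μL + 23.8 mL = 23890 μL total → factor 23890/90 = 265.44
Overall dilution factor = 90.444 × 6.119 × 20 × 1.931 × 265.44 = 5.6736 × 10^6
Final = 5.00 mM / 5.6736 × 10^6 = 8.813 × 10^-7 mM = 0.881 nM

0.881 nM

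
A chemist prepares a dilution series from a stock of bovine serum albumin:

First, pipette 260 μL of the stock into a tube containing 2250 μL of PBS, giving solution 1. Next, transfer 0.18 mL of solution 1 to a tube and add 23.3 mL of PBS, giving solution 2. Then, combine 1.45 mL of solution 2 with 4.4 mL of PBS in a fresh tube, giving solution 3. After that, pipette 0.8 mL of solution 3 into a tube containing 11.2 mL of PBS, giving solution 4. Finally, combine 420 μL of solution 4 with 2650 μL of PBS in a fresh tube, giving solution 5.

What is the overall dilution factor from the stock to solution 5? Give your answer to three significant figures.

Step 1: 260 μL + 2250 μL = 2510 μL total → factor 2510/260 = 9.6538
Step 2: 0.18 mL + 23.3 mL = 23.48 mL total → factor 23.48/0.18 = 130.44
Step 3: 1.45 mL + 4.4 mL = 5.85 mL total → factor 5.85/1.45 = 4.0345
Step 4: 0.8 mL + 11.2 mL = 12 mL total → factor 12/0.8 = 15
Step 5: 420 μL + 2650 μL = 3070 μL total → factor 3070/420 = 7.3095
Overall dilution factor = 9.6538 × 130.44 × 4.0345 × 15 × 7.3095 = 5.5705 × 10^5

5.57 × 10^5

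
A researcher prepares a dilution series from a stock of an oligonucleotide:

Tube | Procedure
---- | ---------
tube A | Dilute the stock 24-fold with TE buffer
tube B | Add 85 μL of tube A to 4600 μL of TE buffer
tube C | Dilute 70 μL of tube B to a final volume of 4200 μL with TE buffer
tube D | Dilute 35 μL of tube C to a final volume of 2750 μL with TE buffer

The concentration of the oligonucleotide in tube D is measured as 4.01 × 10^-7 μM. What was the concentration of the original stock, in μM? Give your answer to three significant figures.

Step 1: 24-fold → factor 24
Step 2: 85 μL + 4600 μL = 4685 μL total → factor 4685/85 = 55.118
Step 3: 70 μL brought to 4200 μL → factor 4200/70 = 60
Step 4: 35 μL brought to 2750 μL → factor 2750/35 = 78.571
Overall dilution factor = 24 × 55.118 × 60 × 78.571 = 6.2362 × 10^6
Stock = 4.01 × 10^-7 μM × 6.2362 × 10^6 = 2.50 μM

2.50 μM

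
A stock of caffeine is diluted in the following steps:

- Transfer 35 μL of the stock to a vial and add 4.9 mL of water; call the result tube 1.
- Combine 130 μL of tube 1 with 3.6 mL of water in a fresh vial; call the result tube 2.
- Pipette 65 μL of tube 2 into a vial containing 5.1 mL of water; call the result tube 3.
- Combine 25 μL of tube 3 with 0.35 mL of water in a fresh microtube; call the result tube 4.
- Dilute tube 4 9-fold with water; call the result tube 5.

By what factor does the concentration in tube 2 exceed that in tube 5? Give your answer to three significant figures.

1.07 × 10^4

Step 1: 35 μL + 4.9 mL = 4935 μL total → factor 4935/35 = 141
Step 2: 130 μL + 3.6 mL = 3730 μL total → factor 3730/130 = 28.692
Step 3: 65 μL + 5.1 mL = 5165 μL total → factor 5165/65 = 79.462
Step 4: 25 μL + 0.35 mL = 375 μL total → factor 375/25 = 15
Step 5: 9-fold → factor 9
Dilution factor to tube 2 = 4045.6; to tube 5 = 4.3399 × 10^7
[tube 2]/[tube 5] = (factor to tube 5)/(factor to tube 2) = 4.3399 × 10^7/4045.6 = 1.07 × 10^4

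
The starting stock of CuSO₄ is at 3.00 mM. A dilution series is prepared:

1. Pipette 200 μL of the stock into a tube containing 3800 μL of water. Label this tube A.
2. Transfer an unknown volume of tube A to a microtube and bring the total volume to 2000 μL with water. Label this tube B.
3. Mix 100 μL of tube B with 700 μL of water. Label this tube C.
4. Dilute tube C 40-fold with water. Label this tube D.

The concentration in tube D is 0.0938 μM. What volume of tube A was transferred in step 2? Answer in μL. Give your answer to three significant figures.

400 μL

Step 1: 200 μL + 3800 μL = 4000 μL total → factor 4000/200 = 20
Step 2: v brought to 2000 μL → factor = 2000 μL/v
Step 3: 100 μL + 700 μL = 800 μL total → factor 800/100 = 8
Step 4: 40-fold → factor 40
Product of known-step factors = 6400
Overall factor = 3.00 mM / (0.0938 μM) = 31983
Step-2 factor = 31983 / 6400 = 4.9973
v = 2000 μL / 4.9973 = 400 μL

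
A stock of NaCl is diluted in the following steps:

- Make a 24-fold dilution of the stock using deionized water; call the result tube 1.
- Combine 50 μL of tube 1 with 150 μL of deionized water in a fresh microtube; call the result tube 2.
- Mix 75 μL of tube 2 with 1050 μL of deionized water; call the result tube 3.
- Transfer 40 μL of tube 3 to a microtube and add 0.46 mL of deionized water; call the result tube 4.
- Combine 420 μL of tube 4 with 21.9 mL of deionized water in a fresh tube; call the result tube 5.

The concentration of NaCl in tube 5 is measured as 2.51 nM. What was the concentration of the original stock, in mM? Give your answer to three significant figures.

Step 1: 24-fold → factor 24
Step 2: 50 μL + 150 μL = 200 μL total → factor 200/50 = 4
Step 3: 75 μL + 1050 μL = 1125 μL total → factor 1125/75 = 15
Step 4: 40 μL + 0.46 mL = 500 μL total → factor 500/40 = 12.5
Step 5: 420 μL + 21.9 mL = 22320 μL total → factor 22320/420 = 53.143
Overall dilution factor = 24 × 4 × 15 × 12.5 × 53.143 = 9.5657 × 10^5
Stock = 2.51 nM × 9.5657 × 10^5 = 2.401 × 10^6 nM = 2.40 mM

2.40 mM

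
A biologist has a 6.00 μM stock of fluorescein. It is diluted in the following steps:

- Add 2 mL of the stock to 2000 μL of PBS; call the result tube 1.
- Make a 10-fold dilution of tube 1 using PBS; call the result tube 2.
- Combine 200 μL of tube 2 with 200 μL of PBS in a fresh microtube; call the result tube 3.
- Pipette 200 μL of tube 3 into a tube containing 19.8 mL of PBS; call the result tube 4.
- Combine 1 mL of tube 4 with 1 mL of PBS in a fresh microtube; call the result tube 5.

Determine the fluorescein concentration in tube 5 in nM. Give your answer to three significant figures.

Step 1: 2 mL + 2000 μL = 4 mL total → factor 4/2 = 2
Step 2: 10-fold → factor 10
Step 3: 200 μL + 200 μL = 400 μL total → factor 400/200 = 2
Step 4: 200 μL + 19.8 mL = 20000 μL total → factor 20000/200 = 100
Step 5: 1 mL + 1 mL = 2 mL total → factor 2/1 = 2
Overall dilution factor = 2 × 10 × 2 × 100 × 2 = 8000
Final = 6.00 μM / 8000 = 0.0007500 μM = 0.750 nM

0.750 nM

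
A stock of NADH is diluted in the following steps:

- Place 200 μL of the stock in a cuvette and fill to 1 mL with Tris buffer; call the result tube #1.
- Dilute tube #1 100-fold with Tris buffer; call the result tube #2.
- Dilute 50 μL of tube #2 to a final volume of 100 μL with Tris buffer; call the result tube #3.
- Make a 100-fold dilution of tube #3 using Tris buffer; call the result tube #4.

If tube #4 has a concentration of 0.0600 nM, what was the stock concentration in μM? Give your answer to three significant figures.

Step 1: 200 μL brought to 1 mL → factor 1000/200 = 5
Step 2: 100-fold → factor 100
Step 3: 50 μL brought to 100 μL → factor 100/50 = 2
Step 4: 100-fold → factor 100
Overall dilution factor = 5 × 100 × 2 × 100 = 1 × 10^5
Stock = 0.0600 nM × 1 × 10^5 = 6000 nM = 6.00 μM

6.00 μM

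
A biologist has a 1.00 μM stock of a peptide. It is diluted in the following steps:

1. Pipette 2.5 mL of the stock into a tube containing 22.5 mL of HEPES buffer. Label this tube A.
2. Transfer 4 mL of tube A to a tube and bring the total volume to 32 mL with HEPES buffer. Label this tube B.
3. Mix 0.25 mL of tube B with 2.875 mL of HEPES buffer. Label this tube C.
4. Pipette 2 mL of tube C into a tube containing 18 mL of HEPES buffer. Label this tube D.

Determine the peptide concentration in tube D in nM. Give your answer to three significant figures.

0.100 nM

Step 1: 2.5 mL + 22.5 mL = 25 mL total → factor 25/2.5 = 10
Step 2: 4 mL brought to 32 mL → factor 32/4 = 8
Step 3: 0.25 mL + 2.875 mL = 3.125 mL total → factor 3.125/0.25 = 12.5
Step 4: 2 mL + 18 mL = 20 mL total → factor 20/2 = 10
Overall dilution factor = 10 × 8 × 12.5 × 10 = 10000
Final = 1.00 μM / 10000 = 0.0001000 μM = 0.100 nM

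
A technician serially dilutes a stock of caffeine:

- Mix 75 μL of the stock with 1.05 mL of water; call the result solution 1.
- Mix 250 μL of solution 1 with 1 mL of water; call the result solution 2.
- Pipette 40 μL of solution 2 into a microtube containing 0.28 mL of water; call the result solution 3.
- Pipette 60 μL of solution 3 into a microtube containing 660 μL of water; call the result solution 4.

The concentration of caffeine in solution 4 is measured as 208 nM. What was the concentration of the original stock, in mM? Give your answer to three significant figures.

1.50 mM

Step 1: 75 μL + 1.05 mL = 1125 μL total → factor 1125/75 = 15
Step 2: 250 μL + 1 mL = 1250 μL total → factor 1250/250 = 5
Step 3: 40 μL + 0.28 mL = 320 μL total → factor 320/40 = 8
Step 4: 60 μL + 660 μL = 720 μL total → factor 720/60 = 12
Overall dilution factor = 15 × 5 × 8 × 12 = 7200
Stock = 208 nM × 7200 = 1.498 × 10^6 nM = 1.50 mM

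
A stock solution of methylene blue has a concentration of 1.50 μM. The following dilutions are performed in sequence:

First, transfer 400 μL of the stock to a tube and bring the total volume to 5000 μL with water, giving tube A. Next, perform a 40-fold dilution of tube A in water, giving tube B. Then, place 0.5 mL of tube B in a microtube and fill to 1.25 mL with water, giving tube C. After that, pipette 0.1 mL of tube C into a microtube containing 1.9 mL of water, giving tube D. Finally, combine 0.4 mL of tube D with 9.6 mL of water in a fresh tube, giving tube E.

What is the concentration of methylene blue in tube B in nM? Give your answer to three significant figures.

3.00 nM

Step 1: 400 μL brought to 5000 μL → factor 5000/400 = 12.5
Step 2: 40-fold → factor 40
Dilution factor through tube B = 12.5 × 40 = 500
[tube B] = 1.50 μM / 500 = 0.003000 μM = 3.00 nM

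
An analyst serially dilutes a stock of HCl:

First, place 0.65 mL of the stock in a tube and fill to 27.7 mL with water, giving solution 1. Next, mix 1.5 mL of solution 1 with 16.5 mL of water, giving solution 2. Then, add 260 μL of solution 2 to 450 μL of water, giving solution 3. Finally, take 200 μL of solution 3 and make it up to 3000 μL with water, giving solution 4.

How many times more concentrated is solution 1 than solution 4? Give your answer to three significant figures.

Step 1: 0.65 mL brought to 27.7 mL → factor 27.7/0.65 = 42.615
Step 2: 1.5 mL + 16.5 mL = 18 mL total → factor 18/1.5 = 12
Step 3: 260 μL + 450 μL = 710 μL total → factor 710/260 = 2.7308
Step 4: 200 μL brought to 3000 μL → factor 3000/200 = 15
Dilution factor to solution 1 = 42.615; to solution 4 = 20947
[solution 1]/[solution 4] = (factor to solution 4)/(factor to solution 1) = 20947/42.615 = 492

492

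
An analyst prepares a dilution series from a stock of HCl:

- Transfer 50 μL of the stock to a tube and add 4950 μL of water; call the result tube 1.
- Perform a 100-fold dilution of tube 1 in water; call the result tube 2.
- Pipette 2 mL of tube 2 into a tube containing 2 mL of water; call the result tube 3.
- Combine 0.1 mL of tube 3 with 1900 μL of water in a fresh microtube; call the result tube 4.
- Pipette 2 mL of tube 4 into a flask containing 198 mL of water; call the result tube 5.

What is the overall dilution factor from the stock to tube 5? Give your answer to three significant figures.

4.00 × 10^7

Step 1: 50 μL + 4950 μL = 5000 μL total → factor 5000/50 = 100
Step 2: 100-fold → factor 100
Step 3: 2 mL + 2 mL = 4 mL total → factor 4/2 = 2
Step 4: 0.1 mL + 1900 μL = 2 mL total → factor 2/0.1 = 20
Step 5: 2 mL + 198 mL = 200 mL total → factor 200/2 = 100
Overall dilution factor = 100 × 100 × 2 × 20 × 100 = 4 × 10^7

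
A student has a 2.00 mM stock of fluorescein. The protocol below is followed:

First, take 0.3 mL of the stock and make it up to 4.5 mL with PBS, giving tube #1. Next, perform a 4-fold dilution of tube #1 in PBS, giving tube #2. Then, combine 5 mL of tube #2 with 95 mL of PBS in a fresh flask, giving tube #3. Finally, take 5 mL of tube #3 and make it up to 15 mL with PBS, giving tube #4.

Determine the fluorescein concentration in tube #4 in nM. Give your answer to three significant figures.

Step 1: 0.3 mL brought to 4.5 mL → factor 4.5/0.3 = 15
Step 2: 4-fold → factor 4
Step 3: 5 mL + 95 mL = 100 mL total → factor 100/5 = 20
Step 4: 5 mL brought to 15 mL → factor 15/5 = 3
Overall dilution factor = 15 × 4 × 20 × 3 = 3600
Final = 2.00 mM / 3600 = 0.0005556 mM = 556 nM

556 nM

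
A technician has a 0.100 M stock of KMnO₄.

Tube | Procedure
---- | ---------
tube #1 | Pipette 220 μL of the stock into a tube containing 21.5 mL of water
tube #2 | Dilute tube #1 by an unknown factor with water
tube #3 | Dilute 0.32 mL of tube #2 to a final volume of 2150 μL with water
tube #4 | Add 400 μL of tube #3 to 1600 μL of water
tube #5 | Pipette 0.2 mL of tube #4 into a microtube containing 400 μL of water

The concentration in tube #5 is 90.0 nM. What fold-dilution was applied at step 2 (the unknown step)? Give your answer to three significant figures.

112-fold

Step 1: 220 μL + 21.5 mL = 21720 μL total → factor 21720/220 = 98.727
Step 2: unknown factor x
Step 3: 0.32 mL brought to 2150 μL → factor 2.15/0.32 = 6.7188
Step 4: 400 μL + 1600 μL = 2000 μL total → factor 2000/400 = 5
Step 5: 0.2 mL + 400 μL = 0.6 mL total → factor 0.6/0.2 = 3
Product of known-step factors = 9949.9
Overall factor = 0.100 M / (90.0 nM) = 1.1111 × 10^6
x = 1.1111 × 10^6 / 9949.9 = 112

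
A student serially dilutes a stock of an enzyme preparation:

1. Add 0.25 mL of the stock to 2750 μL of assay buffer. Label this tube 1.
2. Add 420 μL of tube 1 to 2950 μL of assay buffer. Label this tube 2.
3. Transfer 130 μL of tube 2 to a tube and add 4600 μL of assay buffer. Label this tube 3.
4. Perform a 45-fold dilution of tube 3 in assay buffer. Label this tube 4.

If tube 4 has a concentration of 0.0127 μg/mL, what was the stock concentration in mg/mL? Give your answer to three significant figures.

2.00 mg/mL

Step 1: 0.25 mL + 2750 μL = 3 mL total → factor 3/0.25 = 12
Step 2: 420 μL + 2950 μL = 3370 μL total → factor 3370/420 = 8.0238
Step 3: 130 μL + 4600 μL = 4730 μL total → factor 4730/130 = 36.385
Step 4: 45-fold → factor 45
Overall dilution factor = 12 × 8.0238 × 36.385 × 45 = 1.5765 × 10^5
Stock = 0.0127 μg/mL × 1.5765 × 10^5 = 2002 μg/mL = 2.00 mg/mL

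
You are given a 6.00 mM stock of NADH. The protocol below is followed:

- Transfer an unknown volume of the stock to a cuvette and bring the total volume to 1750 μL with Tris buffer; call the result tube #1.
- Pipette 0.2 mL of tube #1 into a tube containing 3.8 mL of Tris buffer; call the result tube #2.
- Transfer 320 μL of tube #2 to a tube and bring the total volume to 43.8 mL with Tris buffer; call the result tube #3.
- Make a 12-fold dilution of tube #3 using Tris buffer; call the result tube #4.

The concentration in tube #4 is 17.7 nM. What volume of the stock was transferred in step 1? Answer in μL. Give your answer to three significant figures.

Step 1: v brought to 1750 μL → factor = 1750 μL/v
Step 2: 0.2 mL + 3.8 mL = 4 mL total → factor 4/0.2 = 20
Step 3: 320 μL brought to 43.8 mL → factor 43800/320 = 136.88
Step 4: 12-fold → factor 12
Product of known-step factors = 32850
Overall factor = 6.00 mM / (17.7 nM) = 3.3898 × 10^5
Step-1 factor = 3.3898 × 10^5 / 32850 = 10.319
v = 1750 μL / 10.319 = 170 μL

170 μL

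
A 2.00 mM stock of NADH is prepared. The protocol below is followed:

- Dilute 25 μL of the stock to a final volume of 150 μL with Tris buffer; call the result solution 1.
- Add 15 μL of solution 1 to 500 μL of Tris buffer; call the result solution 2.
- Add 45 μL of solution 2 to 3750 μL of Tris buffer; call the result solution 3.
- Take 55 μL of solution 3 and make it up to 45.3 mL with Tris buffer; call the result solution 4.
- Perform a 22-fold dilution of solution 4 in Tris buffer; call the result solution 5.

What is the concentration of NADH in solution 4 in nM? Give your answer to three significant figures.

Step 1: 25 μL brought to 150 μL → factor 150/25 = 6
Step 2: 15 μL + 500 μL = 515 μL total → factor 515/15 = 34.333
Step 3: 45 μL + 3750 μL = 3795 μL total → factor 3795/45 = 84.333
Step 4: 55 μL brought to 45.3 mL → factor 45300/55 = 823.64
Dilution factor through solution 4 = 6 × 34.333 × 84.333 × 823.64 = 1.4309 × 10^7
[solution 4] = 2.00 mM / 1.4309 × 10^7 = 1.398 × 10^-7 mM = 0.140 nM

0.140 nM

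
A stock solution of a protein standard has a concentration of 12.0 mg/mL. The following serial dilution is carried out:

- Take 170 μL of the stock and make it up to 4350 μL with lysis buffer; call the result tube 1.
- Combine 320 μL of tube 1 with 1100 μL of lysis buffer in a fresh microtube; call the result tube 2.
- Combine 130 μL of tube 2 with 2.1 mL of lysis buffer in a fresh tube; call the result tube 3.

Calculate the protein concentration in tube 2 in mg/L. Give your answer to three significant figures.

Step 1: 170 μL brought to 4350 μL → factor 4350/170 = 25.588
Step 2: 320 μL + 1100 μL = 1420 μL total → factor 1420/320 = 4.4375
Dilution factor through tube 2 = 25.588 × 4.4375 = 113.55
[tube 2] = 12.0 mg/mL / 113.55 = 0.1057 mg/mL = 106 mg/L

106 mg/L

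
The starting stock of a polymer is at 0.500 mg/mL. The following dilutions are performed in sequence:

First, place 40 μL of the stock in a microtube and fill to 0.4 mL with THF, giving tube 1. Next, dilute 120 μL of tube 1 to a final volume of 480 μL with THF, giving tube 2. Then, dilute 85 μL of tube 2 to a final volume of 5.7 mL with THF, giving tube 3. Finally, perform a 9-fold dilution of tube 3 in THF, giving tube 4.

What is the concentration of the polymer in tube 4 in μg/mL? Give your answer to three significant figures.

0.0207 μg/mL

Step 1: 40 μL brought to 0.4 mL → factor 400/40 = 10
Step 2: 120 μL brought to 480 μL → factor 480/120 = 4
Step 3: 85 μL brought to 5.7 mL → factor 5700/85 = 67.059
Step 4: 9-fold → factor 9
Overall dilution factor = 10 × 4 × 67.059 × 9 = 24141
Final = 0.500 mg/mL / 24141 = 2.071 × 10^-5 mg/mL = 0.0207 μg/mL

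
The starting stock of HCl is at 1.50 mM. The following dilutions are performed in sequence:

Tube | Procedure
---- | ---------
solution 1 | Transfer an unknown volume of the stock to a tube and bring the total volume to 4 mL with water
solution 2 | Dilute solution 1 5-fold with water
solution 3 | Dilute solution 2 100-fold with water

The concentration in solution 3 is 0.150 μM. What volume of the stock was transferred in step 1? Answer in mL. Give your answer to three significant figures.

0.200 mL

Step 1: v brought to 4 mL → factor = 4 mL/v
Step 2: 5-fold → factor 5
Step 3: 100-fold → factor 100
Product of known-step factors = 500
Overall factor = 1.50 mM / (0.150 μM) = 10000
Step-1 factor = 10000 / 500 = 20
v = 4 mL / 20 = 0.200 mL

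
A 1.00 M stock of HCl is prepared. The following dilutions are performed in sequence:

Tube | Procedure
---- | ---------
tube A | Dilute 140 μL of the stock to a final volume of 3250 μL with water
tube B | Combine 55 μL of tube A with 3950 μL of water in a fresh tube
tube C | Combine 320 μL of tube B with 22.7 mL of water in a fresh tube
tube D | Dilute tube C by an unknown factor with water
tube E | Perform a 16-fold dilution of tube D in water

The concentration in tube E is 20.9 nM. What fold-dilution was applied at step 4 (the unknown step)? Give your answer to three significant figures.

24.6-fold

Step 1: 140 μL brought to 3250 μL → factor 3250/140 = 23.214
Step 2: 55 μL + 3950 μL = 4005 μL total → factor 4005/55 = 72.818
Step 3: 320 μL + 22.7 mL = 23020 μL total → factor 23020/320 = 71.938
Step 4: unknown factor x
Step 5: 16-fold → factor 16
Product of known-step factors = 1.9457 × 10^6
Overall factor = 1.00 M / (20.9 nM) = 4.7847 × 10^7
x = 4.7847 × 10^7 / 1.9457 × 10^6 = 24.6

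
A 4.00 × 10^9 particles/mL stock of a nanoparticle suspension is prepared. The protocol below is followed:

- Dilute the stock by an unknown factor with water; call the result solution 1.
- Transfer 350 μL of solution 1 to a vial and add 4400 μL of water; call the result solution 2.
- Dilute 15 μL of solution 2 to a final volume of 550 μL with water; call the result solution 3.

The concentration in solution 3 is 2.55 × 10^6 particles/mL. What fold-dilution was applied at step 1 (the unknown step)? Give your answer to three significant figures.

3.15-fold

Step 1: unknown factor x
Step 2: 350 μL + 4400 μL = 4750 μL total → factor 4750/350 = 13.571
Step 3: 15 μL brought to 550 μL → factor 550/15 = 36.667
Product of known-step factors = 497.62
Overall factor = 4.00 × 10^9 particles/mL / (2.55 × 10^6 particles/mL) = 1568.6
x = 1568.6 / 497.62 = 3.15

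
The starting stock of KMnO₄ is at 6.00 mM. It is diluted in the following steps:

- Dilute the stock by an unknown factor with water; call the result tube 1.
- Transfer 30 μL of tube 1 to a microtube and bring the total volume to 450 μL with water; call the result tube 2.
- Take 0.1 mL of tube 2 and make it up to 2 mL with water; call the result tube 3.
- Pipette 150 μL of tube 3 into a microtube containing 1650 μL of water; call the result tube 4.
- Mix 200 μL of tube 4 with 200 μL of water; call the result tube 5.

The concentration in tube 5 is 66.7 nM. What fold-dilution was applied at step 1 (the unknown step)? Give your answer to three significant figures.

Step 1: unknown factor x
Step 2: 30 μL brought to 450 μL → factor 450/30 = 15
Step 3: 0.1 mL brought to 2 mL → factor 2/0.1 = 20
Step 4: 150 μL + 1650 μL = 1800 μL total → factor 1800/150 = 12
Step 5: 200 μL + 200 μL = 400 μL total → factor 400/200 = 2
Product of known-step factors = 7200
Overall factor = 6.00 mM / (66.7 nM) = 89955
x = 89955 / 7200 = 12.5

12.5-fold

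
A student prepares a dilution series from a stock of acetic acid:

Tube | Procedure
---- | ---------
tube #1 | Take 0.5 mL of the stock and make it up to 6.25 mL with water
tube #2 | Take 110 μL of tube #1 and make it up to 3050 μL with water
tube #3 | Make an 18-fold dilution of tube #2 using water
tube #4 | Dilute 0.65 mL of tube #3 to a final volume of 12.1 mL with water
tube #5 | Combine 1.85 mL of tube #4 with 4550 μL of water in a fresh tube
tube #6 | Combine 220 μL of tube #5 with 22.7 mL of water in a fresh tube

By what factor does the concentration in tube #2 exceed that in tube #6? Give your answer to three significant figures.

1.21 × 10^5

Step 1: 0.5 mL brought to 6.25 mL → factor 6.25/0.5 = 12.5
Step 2: 110 μL brought to 3050 μL → factor 3050/110 = 27.727
Step 3: 18-fold → factor 18
Step 4: 0.65 mL brought to 12.1 mL → factor 12.1/0.65 = 18.615
Step 5: 1.85 mL + 4550 μL = 6.4 mL total → factor 6.4/1.85 = 3.4595
Step 6: 220 μL + 22.7 mL = 22920 μL total → factor 22920/220 = 104.18
Dilution factor to tube #2 = 346.59; to tube #6 = 4.1856 × 10^7
[tube #2]/[tube #6] = (factor to tube #6)/(factor to tube #2) = 4.1856 × 10^7/346.59 = 1.21 × 10^5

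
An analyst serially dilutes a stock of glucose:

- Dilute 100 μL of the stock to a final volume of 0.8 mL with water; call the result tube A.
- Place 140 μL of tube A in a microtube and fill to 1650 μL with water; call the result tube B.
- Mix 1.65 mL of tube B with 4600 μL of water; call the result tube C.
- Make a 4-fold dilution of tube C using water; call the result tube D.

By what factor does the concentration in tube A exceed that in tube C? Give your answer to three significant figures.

44.6

Step 1: 100 μL brought to 0.8 mL → factor 800/100 = 8
Step 2: 140 μL brought to 1650 μL → factor 1650/140 = 11.786
Step 3: 1.65 mL + 4600 μL = 6.25 mL total → factor 6.25/1.65 = 3.7879
Dilution factor to tube A = 8; to tube C = 357.14
[tube A]/[tube C] = (factor to tube C)/(factor to tube A) = 357.14/8 = 44.6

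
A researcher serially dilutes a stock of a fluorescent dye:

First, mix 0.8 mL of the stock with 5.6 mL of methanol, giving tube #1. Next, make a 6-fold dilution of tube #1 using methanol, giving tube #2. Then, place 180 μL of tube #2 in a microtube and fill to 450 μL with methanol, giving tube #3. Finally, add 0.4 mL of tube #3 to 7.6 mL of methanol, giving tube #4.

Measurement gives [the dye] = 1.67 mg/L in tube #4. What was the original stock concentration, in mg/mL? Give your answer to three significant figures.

4.01 mg/mL

Step 1: 0.8 mL + 5.6 mL = 6.4 mL total → factor 6.4/0.8 = 8
Step 2: 6-fold → factor 6
Step 3: 180 μL brought to 450 μL → factor 450/180 = 2.5
Step 4: 0.4 mL + 7.6 mL = 8 mL total → factor 8/0.4 = 20
Overall dilution factor = 8 × 6 × 2.5 × 20 = 2400
Stock = 1.67 mg/L × 2400 = 4008 mg/L = 4.01 mg/mL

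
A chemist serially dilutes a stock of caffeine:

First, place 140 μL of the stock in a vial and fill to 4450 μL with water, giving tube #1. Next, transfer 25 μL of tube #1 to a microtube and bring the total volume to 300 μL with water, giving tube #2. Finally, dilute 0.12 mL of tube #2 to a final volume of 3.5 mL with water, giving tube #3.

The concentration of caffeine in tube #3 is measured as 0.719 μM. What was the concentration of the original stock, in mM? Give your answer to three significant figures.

8.00 mM

Step 1: 140 μL brought to 4450 μL → factor 4450/140 = 31.786
Step 2: 25 μL brought to 300 μL → factor 300/25 = 12
Step 3: 0.12 mL brought to 3.5 mL → factor 3.5/0.12 = 29.167
Overall dilution factor = 31.786 × 12 × 29.167 = 11125
Stock = 0.719 μM × 11125 = 7999 μM = 8.00 mM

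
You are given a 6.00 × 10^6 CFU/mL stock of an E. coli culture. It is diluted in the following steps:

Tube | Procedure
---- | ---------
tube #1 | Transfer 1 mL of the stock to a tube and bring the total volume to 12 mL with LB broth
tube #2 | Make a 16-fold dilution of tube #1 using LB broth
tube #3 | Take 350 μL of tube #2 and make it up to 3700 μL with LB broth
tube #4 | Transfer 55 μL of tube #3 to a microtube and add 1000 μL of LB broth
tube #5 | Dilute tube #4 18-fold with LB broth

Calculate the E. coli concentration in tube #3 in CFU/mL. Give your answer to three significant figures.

2.96 × 10^3 CFU/mL

Step 1: 1 mL brought to 12 mL → factor 12/1 = 12
Step 2: 16-fold → factor 16
Step 3: 350 μL brought to 3700 μL → factor 3700/350 = 10.571
Dilution factor through tube #3 = 12 × 16 × 10.571 = 2029.7
[tube #3] = 6.00 × 10^6 CFU/mL / 2029.7 = 2.96 × 10^3 CFU/mL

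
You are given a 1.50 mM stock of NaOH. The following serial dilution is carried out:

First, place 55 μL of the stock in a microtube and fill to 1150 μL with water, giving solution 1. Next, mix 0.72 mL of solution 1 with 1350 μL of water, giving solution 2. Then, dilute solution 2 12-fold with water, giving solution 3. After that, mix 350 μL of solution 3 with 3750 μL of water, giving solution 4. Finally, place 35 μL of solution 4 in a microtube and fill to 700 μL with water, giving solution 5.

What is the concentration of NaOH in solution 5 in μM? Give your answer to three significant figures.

0.00888 μM

Step 1: 55 μL brought to 1150 μL → factor 1150/55 = 20.909
Step 2: 0.72 mL + 1350 μL = 2.07 mL total → factor 2.07/0.72 = 2.875
Step 3: 12-fold → factor 12
Step 4: 350 μL + 3750 μL = 4100 μL total → factor 4100/350 = 11.714
Step 5: 35 μL brought to 700 μL → factor 700/35 = 20
Overall dilution factor = 20.909 × 2.875 × 12 × 11.714 × 20 = 1.6901 × 10^5
Final = 1.50 mM / 1.6901 × 10^5 = 8.875 × 10^-6 mM = 0.00888 μM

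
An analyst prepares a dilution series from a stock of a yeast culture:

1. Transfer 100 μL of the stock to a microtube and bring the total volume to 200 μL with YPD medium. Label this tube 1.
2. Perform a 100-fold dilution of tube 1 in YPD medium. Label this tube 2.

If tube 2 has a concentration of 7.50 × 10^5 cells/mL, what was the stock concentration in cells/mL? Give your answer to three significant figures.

1.50 × 10^8 cells/mL

Step 1: 100 μL brought to 200 μL → factor 200/100 = 2
Step 2: 100-fold → factor 100
Overall dilution factor = 2 × 100 = 200
Stock = 7.50 × 10^5 cells/mL × 200 = 1.50 × 10^8 cells/mL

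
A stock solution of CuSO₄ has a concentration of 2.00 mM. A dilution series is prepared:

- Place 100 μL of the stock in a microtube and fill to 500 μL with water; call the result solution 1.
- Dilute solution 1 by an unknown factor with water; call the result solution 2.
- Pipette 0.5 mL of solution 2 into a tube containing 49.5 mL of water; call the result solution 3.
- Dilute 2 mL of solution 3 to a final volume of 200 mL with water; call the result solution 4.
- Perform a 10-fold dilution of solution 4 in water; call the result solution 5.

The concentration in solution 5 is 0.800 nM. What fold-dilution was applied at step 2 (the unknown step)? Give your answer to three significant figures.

5.00-fold

Step 1: 100 μL brought to 500 μL → factor 500/100 = 5
Step 2: unknown factor x
Step 3: 0.5 mL + 49.5 mL = 50 mL total → factor 50/0.5 = 100
Step 4: 2 mL brought to 200 mL → factor 200/2 = 100
Step 5: 10-fold → factor 10
Product of known-step factors = 5 × 10^5
Overall factor = 2.00 mM / (0.800 nM) = 2.5 × 10^6
x = 2.5 × 10^6 / 5 × 10^5 = 5.00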